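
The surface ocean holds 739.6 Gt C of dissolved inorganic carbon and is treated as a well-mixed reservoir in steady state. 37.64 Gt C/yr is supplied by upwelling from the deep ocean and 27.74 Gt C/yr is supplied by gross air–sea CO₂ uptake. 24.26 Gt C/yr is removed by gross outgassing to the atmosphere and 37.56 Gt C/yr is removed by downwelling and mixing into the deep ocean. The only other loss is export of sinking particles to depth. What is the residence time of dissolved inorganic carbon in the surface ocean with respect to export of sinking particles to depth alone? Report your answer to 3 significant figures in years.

At steady state ΣF_in = ΣF_out.
ΣF_in = 37.64 + 27.74 = 65.380 Gt C/yr.
Export of sinking particles to depth flux = ΣF_in − (24.26 + 37.56) = 65.380 − 61.82 = 3.560 Gt C/yr.
τ = M / F = 739.6 / 3.560 = 207.8 yr.

208 yr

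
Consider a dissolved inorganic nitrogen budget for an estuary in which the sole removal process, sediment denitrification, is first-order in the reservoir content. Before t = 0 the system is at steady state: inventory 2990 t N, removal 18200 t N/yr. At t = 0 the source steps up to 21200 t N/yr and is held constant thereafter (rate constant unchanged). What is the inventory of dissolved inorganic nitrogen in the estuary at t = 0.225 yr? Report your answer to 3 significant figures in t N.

3360 t N

Residence time τ = M₀/F₀ = 0.1643 yr. The eventual steady state is M_∞ = M₀·(F₁/F₀) = 2990 × 21200/18200 = 3482.9 t N.
The anomaly ΔM(t) = M(t) − M_∞ decays as ΔM₀·e^(−t/τ) with ΔM₀ = 2990 − 3482.9 = −492.9 t N.
At t = 0.225 yr, e^(−t/τ) = e^(−1.370) = 0.2542, so ΔM = −125.3 t N and M = 3482.9 − 125.3 = 3357.6 t N.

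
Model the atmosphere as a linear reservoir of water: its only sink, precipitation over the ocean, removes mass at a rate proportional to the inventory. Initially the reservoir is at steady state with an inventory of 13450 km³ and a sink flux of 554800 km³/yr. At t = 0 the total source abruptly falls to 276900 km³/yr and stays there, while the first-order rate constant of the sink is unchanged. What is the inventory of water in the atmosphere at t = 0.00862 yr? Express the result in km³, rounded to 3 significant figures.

11400 km³

τ = M₀/F₀ = 13450/554800 = 0.02424 yr; rate constant k = 1/τ.
New steady state M_∞ = F₁/k = F₁·τ = 276900 × 0.02424 = 6712.9 km³.
M(t) = M_∞ + (M₀ − M_∞)·e^(−t/τ); t/τ = 0.00862/0.02424 = 0.3556, so e^(−t/τ) = 0.7008.
M(t) = 6712.9 + 6737 × 0.7008 = 11434 km³.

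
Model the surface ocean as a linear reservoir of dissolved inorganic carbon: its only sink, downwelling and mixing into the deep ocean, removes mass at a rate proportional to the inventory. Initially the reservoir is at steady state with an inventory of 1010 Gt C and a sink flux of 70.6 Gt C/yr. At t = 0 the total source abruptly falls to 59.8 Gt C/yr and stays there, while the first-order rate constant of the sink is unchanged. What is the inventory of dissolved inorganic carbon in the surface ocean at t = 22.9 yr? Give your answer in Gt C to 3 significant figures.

The sink rate constant is k = F₀/M₀ = 70.6/1010 = 0.06990 yr⁻¹.
Solving dM/dt = F₁ − kM with M(0) = M₀ gives M(t) = F₁/k + (M₀ − F₁/k)·e^(−kt).
F₁/k = 59.8/0.06990 = 855.50 Gt C; kt = 0.06990 × 22.9 = 1.601, e^(−kt) = 0.2017.
M(22.9) = 855.50 + (1010 − 855.50) × 0.2017 = 855.50 + 31.17 = 886.67 Gt C.

887 Gt C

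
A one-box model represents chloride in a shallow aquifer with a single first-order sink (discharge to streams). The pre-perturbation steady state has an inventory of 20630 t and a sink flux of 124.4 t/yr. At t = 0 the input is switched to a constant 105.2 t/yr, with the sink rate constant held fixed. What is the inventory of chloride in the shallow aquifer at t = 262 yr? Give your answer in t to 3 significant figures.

18100 t

The sink rate constant is k = F₀/M₀ = 124.4/20630 = 0.006030 yr⁻¹.
Solving dM/dt = F₁ − kM with M(0) = M₀ gives M(t) = F₁/k + (M₀ − F₁/k)·e^(−kt).
F₁/k = 105.2/0.006030 = 17446 t; kt = 0.006030 × 262 = 1.580, e^(−kt) = 0.2060.
M(262) = 17446 + (20630 − 17446) × 0.2060 = 17446 + 655.9 = 18102 t.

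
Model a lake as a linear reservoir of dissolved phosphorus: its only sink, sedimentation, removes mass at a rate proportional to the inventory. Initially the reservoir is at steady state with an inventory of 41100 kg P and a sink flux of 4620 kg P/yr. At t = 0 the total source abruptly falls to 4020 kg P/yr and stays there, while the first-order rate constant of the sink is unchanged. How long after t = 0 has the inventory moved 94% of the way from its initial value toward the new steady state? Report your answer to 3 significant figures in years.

25.0 yr

τ = M₀/F₀ = 41100/4620 = 8.896 yr.
The remaining gap fraction is e^(−t/τ); 94% covered ⇒ e^(−t/τ) = 0.0600.
t = −τ ln(0.0600) = 8.896 × 2.813 = 25.03 yr.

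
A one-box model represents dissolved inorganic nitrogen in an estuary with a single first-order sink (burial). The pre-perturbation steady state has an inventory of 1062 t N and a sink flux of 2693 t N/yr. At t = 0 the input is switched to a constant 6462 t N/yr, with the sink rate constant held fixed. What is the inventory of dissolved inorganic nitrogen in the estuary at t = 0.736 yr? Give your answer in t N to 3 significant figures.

The sink rate constant is k = F₀/M₀ = 2693/1062 = 2.536 yr⁻¹.
Solving dM/dt = F₁ − kM with M(0) = M₀ gives M(t) = F₁/k + (M₀ − F₁/k)·e^(−kt).
F₁/k = 6462/2.536 = 2548.3 t N; kt = 2.536 × 0.736 = 1.866, e^(−kt) = 0.1547.
M(0.736) = 2548.3 + (1062 − 2548.3) × 0.1547 = 2548.3 − 229.9 = 2318.4 t N.

2320 t N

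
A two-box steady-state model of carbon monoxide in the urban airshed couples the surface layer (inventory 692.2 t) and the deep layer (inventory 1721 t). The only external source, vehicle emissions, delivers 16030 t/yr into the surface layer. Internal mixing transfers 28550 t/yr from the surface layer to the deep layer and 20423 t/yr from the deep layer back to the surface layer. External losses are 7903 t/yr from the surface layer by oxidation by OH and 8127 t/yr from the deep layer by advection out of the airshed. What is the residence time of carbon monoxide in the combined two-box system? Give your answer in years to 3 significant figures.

Treat the two boxes together as one reservoir: the mixing fluxes between them are internal recycling, so τ = ΣM / Σ(external losses).
M_total = 692.2 + 1721 = 2413.2 t.
ΣF_external_out = 7903 + 8127 = 16030 t/yr.
τ = M_total / ΣF_ext = 2413.2 / 16030 = 0.1505 yr.

0.151 yr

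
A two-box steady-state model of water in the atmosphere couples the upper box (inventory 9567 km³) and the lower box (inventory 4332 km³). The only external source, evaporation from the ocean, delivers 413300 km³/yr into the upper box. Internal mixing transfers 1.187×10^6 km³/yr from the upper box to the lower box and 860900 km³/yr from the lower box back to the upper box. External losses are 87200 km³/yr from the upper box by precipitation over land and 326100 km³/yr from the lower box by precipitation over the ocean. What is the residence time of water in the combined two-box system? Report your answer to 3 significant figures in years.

Residence time in the combined system uses the total inventory and the total *external* removal — internal exchanges between the two boxes cancel.
M_total = 9567 + 4332 = 13899 km³.
ΣF_external_out = 87200 + 326100 = 413300 km³/yr.
τ = M_total / ΣF_ext = 13899 / 413300 = 0.03363 yr.

0.0336 yr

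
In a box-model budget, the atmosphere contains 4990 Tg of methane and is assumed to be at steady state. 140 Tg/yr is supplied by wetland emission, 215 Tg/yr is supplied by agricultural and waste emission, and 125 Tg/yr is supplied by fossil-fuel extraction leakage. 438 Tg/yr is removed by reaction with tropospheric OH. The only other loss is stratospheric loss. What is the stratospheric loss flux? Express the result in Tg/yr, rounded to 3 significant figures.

42.0 Tg/yr

At steady state ΣF_in = ΣF_out.
ΣF_in = 140 + 215 + 125 = 480.00 Tg/yr.
Stratospheric loss flux = ΣF_in − (438) = 480.00 − 438.0 = 42.00 Tg/yr.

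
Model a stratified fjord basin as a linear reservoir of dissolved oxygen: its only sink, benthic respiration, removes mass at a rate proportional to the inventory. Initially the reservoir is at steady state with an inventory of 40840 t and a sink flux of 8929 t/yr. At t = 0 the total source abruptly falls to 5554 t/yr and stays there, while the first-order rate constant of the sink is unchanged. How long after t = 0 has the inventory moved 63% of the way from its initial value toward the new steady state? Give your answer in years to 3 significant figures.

τ = M₀/F₀ = 40840/8929 = 4.574 yr.
The remaining gap fraction is e^(−t/τ); 63% covered ⇒ e^(−t/τ) = 0.370.
t = −τ ln(0.370) = 4.574 × 0.9943 = 4.548 yr.

4.55 yr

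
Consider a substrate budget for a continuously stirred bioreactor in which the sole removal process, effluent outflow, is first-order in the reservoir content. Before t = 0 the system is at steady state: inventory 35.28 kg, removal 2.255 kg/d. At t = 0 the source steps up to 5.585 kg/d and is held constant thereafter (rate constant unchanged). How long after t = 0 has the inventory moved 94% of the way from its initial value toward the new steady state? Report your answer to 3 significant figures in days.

44.0 d

τ = M₀/F₀ = 35.28/2.255 = 15.65 d.
The remaining gap fraction is e^(−t/τ); 94% covered ⇒ e^(−t/τ) = 0.0600.
t = −τ ln(0.0600) = 15.65 × 2.813 = 44.02 d.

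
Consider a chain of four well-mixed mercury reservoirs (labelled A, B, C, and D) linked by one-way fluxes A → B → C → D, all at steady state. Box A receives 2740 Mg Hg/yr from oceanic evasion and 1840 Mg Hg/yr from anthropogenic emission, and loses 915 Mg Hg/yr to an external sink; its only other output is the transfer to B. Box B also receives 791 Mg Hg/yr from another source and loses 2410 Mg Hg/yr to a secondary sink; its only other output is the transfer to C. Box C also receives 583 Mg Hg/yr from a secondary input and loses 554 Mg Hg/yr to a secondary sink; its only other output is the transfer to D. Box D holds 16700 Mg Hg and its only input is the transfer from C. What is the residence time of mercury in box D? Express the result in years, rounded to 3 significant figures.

8.05 yr

Box A: F(A→B) = (2740 + 1840) − 915 = 3665.0 Mg Hg/yr.
Box B: F(B→C) = (3665.0 + 791) − 2410 = 2046.0 Mg Hg/yr.
Box C: F(C→D) = (2046.0 + 583) − 554 = 2075.0 Mg Hg/yr.
Box D throughput = its input = 2075.0 Mg Hg/yr; τ = 16700 / 2075.0 = 8.048 yr.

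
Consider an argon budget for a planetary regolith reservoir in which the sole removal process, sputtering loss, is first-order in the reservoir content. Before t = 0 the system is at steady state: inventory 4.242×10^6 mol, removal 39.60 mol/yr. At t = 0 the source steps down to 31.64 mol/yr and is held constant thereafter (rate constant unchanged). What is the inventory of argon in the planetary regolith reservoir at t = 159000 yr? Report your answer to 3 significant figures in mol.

3.58×10^6 mol

τ = M₀/F₀ = 4.242×10^6/39.60 = 107100 yr; rate constant k = 1/τ.
New steady state M_∞ = F₁/k = F₁·τ = 31.64 × 107100 = 3.3893×10^6 mol.
M(t) = M_∞ + (M₀ − M_∞)·e^(−t/τ); t/τ = 159000/107100 = 1.484, so e^(−t/τ) = 0.2267.
M(t) = 3.3893×10^6 + 852700 × 0.2267 = 3.5826×10^6 mol.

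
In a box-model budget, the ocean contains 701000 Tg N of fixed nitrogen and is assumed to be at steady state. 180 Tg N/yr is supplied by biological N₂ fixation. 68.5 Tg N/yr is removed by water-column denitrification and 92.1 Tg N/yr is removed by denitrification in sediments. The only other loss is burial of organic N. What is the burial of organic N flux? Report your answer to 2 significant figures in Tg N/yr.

At steady state ΣF_in = ΣF_out.
ΣF_in = 180.00 Tg N/yr.
Burial of organic N flux = ΣF_in − (68.5 + 92.1) = 180.00 − 160.6 = 19.40 Tg N/yr.

19 Tg N/yr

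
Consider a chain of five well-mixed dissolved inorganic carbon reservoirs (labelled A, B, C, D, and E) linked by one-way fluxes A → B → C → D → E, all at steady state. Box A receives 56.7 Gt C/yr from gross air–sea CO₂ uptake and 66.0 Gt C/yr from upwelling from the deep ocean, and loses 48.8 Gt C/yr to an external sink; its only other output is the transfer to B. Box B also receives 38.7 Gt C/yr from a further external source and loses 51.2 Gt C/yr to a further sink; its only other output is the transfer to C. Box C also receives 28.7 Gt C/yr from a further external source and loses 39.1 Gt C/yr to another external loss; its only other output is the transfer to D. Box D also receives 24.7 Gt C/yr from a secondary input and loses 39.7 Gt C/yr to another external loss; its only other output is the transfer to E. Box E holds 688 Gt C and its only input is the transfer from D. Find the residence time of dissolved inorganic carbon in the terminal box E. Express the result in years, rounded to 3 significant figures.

19.1 yr

Box A: F(A→B) = (56.7 + 66.0) − 48.8 = 73.900 Gt C/yr.
Box B: F(B→C) = (73.900 + 38.7) − 51.2 = 61.400 Gt C/yr.
Box C: F(C→D) = (61.400 + 28.7) − 39.1 = 51.000 Gt C/yr.
Box D: F(D→E) = (51.000 + 24.7) − 39.7 = 36.000 Gt C/yr.
Box E throughput = its input = 36.000 Gt C/yr; τ = 688 / 36.000 = 19.11 yr.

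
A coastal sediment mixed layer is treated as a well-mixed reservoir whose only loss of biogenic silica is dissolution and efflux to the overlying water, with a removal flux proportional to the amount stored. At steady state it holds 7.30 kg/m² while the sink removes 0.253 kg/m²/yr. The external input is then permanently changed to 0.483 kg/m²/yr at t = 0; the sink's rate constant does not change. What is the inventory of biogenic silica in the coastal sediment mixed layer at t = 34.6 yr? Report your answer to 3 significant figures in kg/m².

11.9 kg/m²

τ = M₀/F₀ = 7.30/0.253 = 28.85 yr; rate constant k = 1/τ.
New steady state M_∞ = F₁/k = F₁·τ = 0.483 × 28.85 = 13.936 kg/m².
M(t) = M_∞ + (M₀ − M_∞)·e^(−t/τ); t/τ = 34.6/28.85 = 1.199, so e^(−t/τ) = 0.3015.
M(t) = 13.936 − 6.636 × 0.3015 = 11.936 kg/m².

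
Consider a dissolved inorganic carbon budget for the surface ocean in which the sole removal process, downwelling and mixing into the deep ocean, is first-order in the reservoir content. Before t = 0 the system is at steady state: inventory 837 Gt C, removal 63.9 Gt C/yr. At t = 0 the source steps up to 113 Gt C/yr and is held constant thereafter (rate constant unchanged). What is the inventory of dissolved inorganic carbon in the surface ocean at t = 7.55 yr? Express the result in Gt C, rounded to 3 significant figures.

Residence time τ = M₀/F₀ = 13.10 yr. The eventual steady state is M_∞ = M₀·(F₁/F₀) = 837 × 113/63.9 = 1480.1 Gt C.
The anomaly ΔM(t) = M(t) − M_∞ decays as ΔM₀·e^(−t/τ) with ΔM₀ = 837 − 1480.1 = −643.1 Gt C.
At t = 7.55 yr, e^(−t/τ) = e^(−0.5764) = 0.5619, so ΔM = −361.4 Gt C and M = 1480.1 − 361.4 = 1118.7 Gt C.

1120 Gt C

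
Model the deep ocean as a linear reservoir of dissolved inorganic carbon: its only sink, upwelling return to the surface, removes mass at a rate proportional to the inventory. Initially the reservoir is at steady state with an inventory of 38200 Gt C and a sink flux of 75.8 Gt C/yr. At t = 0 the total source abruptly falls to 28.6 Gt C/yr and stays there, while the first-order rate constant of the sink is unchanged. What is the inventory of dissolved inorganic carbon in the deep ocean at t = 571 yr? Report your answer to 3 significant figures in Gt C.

22100 Gt C

τ = M₀/F₀ = 38200/75.8 = 504.0 yr; rate constant k = 1/τ.
New steady state M_∞ = F₁/k = F₁·τ = 28.6 × 504.0 = 14413 Gt C.
M(t) = M_∞ + (M₀ − M_∞)·e^(−t/τ); t/τ = 571/504.0 = 1.133, so e^(−t/τ) = 0.3221.
M(t) = 14413 + 23790 × 0.3221 = 22074 Gt C.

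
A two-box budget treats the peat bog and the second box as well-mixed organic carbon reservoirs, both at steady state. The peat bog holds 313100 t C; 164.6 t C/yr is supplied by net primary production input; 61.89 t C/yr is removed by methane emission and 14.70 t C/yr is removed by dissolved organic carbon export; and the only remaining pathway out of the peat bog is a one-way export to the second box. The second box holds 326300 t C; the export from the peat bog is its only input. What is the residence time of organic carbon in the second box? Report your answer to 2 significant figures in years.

Balance the peat bog: ΣF_in = 164.60 t C/yr.
Export to the second box = ΣF_in − (61.89 + 14.70) = 88.010 t C/yr.
At steady state the output of the second box equals its input, 88.010 t C/yr.
τ = M / F = 326300 / 88.010 = 3708 yr.

3700 yr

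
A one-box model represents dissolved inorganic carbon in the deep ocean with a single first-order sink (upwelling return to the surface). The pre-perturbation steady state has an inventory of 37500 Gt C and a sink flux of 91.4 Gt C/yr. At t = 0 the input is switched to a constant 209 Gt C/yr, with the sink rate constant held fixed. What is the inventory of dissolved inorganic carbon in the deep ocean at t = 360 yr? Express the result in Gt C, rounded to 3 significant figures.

65700 Gt C

Residence time τ = M₀/F₀ = 410.3 yr. The eventual steady state is M_∞ = M₀·(F₁/F₀) = 37500 × 209/91.4 = 85749 Gt C.
The anomaly ΔM(t) = M(t) − M_∞ decays as ΔM₀·e^(−t/τ) with ΔM₀ = 37500 − 85749 = −48250 Gt C.
At t = 360 yr, e^(−t/τ) = e^(−0.8774) = 0.4158, so ΔM = −20060 Gt C and M = 85749 − 20060 = 65685 Gt C.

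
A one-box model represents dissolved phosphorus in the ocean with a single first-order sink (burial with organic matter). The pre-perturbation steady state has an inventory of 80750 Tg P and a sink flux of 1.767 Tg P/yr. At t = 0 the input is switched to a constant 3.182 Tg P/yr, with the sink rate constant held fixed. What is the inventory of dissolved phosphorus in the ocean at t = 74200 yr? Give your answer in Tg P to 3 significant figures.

τ = M₀/F₀ = 80750/1.767 = 45700 yr; rate constant k = 1/τ.
New steady state M_∞ = F₁/k = F₁·τ = 3.182 × 45700 = 145410 Tg P.
M(t) = M_∞ + (M₀ − M_∞)·e^(−t/τ); t/τ = 74200/45700 = 1.624, so e^(−t/τ) = 0.1972.
M(t) = 145410 − 64660 × 0.1972 = 132660 Tg P.

133000 Tg P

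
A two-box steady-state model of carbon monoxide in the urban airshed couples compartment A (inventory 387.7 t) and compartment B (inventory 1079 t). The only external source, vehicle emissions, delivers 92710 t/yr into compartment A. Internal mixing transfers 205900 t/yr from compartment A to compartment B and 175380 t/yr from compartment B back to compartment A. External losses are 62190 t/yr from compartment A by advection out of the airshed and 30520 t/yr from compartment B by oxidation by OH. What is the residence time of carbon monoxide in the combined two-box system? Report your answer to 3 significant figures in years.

0.0158 yr

Residence time in the combined system uses the total inventory and the total *external* removal — internal exchanges between the two boxes cancel.
M_total = 387.7 + 1079 = 1466.7 t.
ΣF_external_out = 62190 + 30520 = 92710 t/yr.
τ = M_total / ΣF_ext = 1466.7 / 92710 = 0.01582 yr.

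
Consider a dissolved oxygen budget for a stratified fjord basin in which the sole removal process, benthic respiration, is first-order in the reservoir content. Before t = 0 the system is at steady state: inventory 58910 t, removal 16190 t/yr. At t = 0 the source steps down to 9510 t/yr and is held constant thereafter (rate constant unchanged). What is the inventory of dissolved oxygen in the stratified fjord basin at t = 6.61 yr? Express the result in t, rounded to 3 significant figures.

τ = M₀/F₀ = 58910/16190 = 3.639 yr; rate constant k = 1/τ.
New steady state M_∞ = F₁/k = F₁·τ = 9510 × 3.639 = 34604 t.
M(t) = M_∞ + (M₀ − M_∞)·e^(−t/τ); t/τ = 6.61/3.639 = 1.817, so e^(−t/τ) = 0.1626.
M(t) = 34604 + 24310 × 0.1626 = 38555 t.

38600 t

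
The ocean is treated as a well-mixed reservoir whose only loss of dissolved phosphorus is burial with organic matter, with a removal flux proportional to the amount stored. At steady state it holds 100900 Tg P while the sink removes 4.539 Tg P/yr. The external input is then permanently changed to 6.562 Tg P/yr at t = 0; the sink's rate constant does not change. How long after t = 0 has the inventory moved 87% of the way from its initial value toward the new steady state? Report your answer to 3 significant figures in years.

45400 yr

τ = M₀/F₀ = 100900/4.539 = 22230 yr.
The remaining gap fraction is e^(−t/τ); 87% covered ⇒ e^(−t/τ) = 0.130.
t = −τ ln(0.130) = 22230 × 2.040 = 45350 yr.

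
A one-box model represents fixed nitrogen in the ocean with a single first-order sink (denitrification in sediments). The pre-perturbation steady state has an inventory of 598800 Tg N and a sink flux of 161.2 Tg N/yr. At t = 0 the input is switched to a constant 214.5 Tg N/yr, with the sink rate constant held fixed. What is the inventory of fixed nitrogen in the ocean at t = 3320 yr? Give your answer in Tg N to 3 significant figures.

τ = M₀/F₀ = 598800/161.2 = 3715 yr; rate constant k = 1/τ.
New steady state M_∞ = F₁/k = F₁·τ = 214.5 × 3715 = 796790 Tg N.
M(t) = M_∞ + (M₀ − M_∞)·e^(−t/τ); t/τ = 3320/3715 = 0.8938, so e^(−t/τ) = 0.4091.
M(t) = 796790 − 198000 × 0.4091 = 715790 Tg N.

716000 Tg N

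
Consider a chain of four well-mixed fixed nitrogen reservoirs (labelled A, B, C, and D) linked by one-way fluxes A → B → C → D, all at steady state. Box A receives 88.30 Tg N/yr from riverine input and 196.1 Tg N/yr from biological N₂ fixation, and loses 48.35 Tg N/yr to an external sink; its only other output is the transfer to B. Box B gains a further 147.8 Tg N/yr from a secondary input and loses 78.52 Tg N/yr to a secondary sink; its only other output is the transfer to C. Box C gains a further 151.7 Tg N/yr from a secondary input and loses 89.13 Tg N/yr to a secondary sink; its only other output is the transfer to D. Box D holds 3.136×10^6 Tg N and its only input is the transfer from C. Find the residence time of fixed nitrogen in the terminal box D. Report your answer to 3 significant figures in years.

Box A: F(A→B) = (88.30 + 196.1) − 48.35 = 236.05 Tg N/yr.
Box B: F(B→C) = (236.05 + 147.8) − 78.52 = 305.33 Tg N/yr.
Box C: F(C→D) = (305.33 + 151.7) − 89.13 = 367.90 Tg N/yr.
Box D throughput = its input = 367.90 Tg N/yr; τ = 3.136×10^6 / 367.90 = 8524 yr.

8520 yr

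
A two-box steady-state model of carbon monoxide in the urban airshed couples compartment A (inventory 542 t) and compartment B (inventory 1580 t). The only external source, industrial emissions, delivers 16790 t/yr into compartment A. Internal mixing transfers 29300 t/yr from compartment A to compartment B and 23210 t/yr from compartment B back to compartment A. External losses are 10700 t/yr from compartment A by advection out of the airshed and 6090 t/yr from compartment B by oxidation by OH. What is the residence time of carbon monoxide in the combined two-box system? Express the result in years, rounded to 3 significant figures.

Treat the two boxes together as one reservoir: the mixing fluxes between them are internal recycling, so τ = ΣM / Σ(external losses).
M_total = 542 + 1580 = 2122.0 t.
ΣF_external_out = 10700 + 6090 = 16790 t/yr.
τ = M_total / ΣF_ext = 2122.0 / 16790 = 0.1264 yr.

0.126 yr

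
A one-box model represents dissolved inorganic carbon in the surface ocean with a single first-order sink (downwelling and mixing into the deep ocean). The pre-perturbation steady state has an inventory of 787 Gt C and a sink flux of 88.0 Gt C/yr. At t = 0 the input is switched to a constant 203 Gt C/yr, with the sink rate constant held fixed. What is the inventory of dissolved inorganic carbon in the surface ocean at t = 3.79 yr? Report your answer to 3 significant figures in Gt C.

Residence time τ = M₀/F₀ = 8.943 yr. The eventual steady state is M_∞ = M₀·(F₁/F₀) = 787 × 203/88.0 = 1815.5 Gt C.
The anomaly ΔM(t) = M(t) − M_∞ decays as ΔM₀·e^(−t/τ) with ΔM₀ = 787 − 1815.5 = −1028 Gt C.
At t = 3.79 yr, e^(−t/τ) = e^(−0.4238) = 0.6546, so ΔM = −673.2 Gt C and M = 1815.5 − 673.2 = 1142.3 Gt C.

1140 Gt C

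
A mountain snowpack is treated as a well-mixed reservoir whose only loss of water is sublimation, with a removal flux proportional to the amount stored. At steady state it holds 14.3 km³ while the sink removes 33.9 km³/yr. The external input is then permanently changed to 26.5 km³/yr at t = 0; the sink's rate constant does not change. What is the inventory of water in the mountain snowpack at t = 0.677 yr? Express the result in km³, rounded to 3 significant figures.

11.8 km³

τ = M₀/F₀ = 14.3/33.9 = 0.4218 yr; rate constant k = 1/τ.
New steady state M_∞ = F₁/k = F₁·τ = 26.5 × 0.4218 = 11.178 km³.
M(t) = M_∞ + (M₀ − M_∞)·e^(−t/τ); t/τ = 0.677/0.4218 = 1.605, so e^(−t/τ) = 0.2009.
M(t) = 11.178 + 3.122 × 0.2009 = 11.806 km³.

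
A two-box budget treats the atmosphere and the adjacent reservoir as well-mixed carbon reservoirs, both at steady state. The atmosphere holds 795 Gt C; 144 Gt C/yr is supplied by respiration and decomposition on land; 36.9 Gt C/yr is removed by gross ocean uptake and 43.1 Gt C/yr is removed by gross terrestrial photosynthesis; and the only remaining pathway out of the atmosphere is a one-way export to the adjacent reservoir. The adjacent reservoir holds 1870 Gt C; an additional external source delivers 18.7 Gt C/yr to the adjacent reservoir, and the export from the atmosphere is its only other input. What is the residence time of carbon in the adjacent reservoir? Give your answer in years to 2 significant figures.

23 yr

Balance the atmosphere: ΣF_in = 144.00 Gt C/yr.
Export to the adjacent reservoir = ΣF_in − (36.9 + 43.1) = 64.000 Gt C/yr.
Total input to the adjacent reservoir = 64.000 + 18.7 = 82.700 Gt C/yr; at steady state this equals its total output.
τ = M / F = 1870 / 82.700 = 22.61 yr.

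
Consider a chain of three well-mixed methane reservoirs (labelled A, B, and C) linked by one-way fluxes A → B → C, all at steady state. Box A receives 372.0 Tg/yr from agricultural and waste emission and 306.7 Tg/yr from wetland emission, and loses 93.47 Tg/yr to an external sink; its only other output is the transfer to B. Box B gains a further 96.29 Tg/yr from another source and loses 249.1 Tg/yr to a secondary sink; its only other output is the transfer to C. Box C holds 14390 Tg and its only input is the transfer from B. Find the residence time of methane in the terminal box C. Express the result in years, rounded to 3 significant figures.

33.3 yr

Box A: F(A→B) = (372.0 + 306.7) − 93.47 = 585.23 Tg/yr.
Box B: F(B→C) = (585.23 + 96.29) − 249.1 = 432.42 Tg/yr.
Box C throughput = its input = 432.42 Tg/yr; τ = 14390 / 432.42 = 33.28 yr.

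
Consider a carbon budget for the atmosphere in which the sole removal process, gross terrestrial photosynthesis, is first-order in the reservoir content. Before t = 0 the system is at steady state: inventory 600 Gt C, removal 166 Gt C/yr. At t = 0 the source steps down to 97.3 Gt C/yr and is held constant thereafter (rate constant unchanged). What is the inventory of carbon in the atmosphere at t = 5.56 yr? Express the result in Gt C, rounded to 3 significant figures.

405 Gt C

Residence time τ = M₀/F₀ = 3.614 yr. The eventual steady state is M_∞ = M₀·(F₁/F₀) = 600 × 97.3/166 = 351.69 Gt C.
The anomaly ΔM(t) = M(t) − M_∞ decays as ΔM₀·e^(−t/τ) with ΔM₀ = 600 − 351.69 = 248.3 Gt C.
At t = 5.56 yr, e^(−t/τ) = e^(−1.538) = 0.2148, so ΔM = 53.33 Gt C and M = 351.69 + 53.33 = 405.01 Gt C.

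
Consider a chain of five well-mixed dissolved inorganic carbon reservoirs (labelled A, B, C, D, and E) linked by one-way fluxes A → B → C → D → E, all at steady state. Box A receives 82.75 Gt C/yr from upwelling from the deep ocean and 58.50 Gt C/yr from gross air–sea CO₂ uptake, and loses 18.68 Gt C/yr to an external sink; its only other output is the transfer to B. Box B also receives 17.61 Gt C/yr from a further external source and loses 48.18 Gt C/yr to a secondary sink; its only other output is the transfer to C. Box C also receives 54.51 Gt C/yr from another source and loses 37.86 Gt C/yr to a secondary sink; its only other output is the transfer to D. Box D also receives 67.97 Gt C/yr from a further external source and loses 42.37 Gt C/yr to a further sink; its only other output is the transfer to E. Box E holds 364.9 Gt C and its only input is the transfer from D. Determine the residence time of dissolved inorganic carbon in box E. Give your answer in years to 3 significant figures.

2.72 yr

Box A: F(A→B) = (82.75 + 58.50) − 18.68 = 122.57 Gt C/yr.
Box B: F(B→C) = (122.57 + 17.61) − 48.18 = 92.000 Gt C/yr.
Box C: F(C→D) = (92.000 + 54.51) − 37.86 = 108.65 Gt C/yr.
Box D: F(D→E) = (108.65 + 67.97) − 42.37 = 134.25 Gt C/yr.
Box E throughput = its input = 134.25 Gt C/yr; τ = 364.9 / 134.25 = 2.718 yr.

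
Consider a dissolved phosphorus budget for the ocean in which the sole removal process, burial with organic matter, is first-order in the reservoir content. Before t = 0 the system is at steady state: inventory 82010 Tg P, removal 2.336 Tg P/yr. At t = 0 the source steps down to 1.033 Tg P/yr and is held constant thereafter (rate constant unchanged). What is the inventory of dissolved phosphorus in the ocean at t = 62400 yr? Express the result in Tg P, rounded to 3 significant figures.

44000 Tg P

τ = M₀/F₀ = 82010/2.336 = 35110 yr; rate constant k = 1/τ.
New steady state M_∞ = F₁/k = F₁·τ = 1.033 × 35110 = 36266 Tg P.
M(t) = M_∞ + (M₀ − M_∞)·e^(−t/τ); t/τ = 62400/35110 = 1.777, so e^(−t/τ) = 0.1691.
M(t) = 36266 + 45740 × 0.1691 = 44000 Tg P.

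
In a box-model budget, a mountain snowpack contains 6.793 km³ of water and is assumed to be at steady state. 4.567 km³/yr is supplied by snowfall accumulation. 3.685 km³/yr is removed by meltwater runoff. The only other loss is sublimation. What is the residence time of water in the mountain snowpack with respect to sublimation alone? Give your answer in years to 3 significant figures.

At steady state ΣF_in = ΣF_out.
ΣF_in = 4.5670 km³/yr.
Sublimation flux = ΣF_in − (3.685) = 4.5670 − 3.685 = 0.8820 km³/yr.
τ = M / F = 6.793 / 0.8820 = 7.702 yr.

7.70 yr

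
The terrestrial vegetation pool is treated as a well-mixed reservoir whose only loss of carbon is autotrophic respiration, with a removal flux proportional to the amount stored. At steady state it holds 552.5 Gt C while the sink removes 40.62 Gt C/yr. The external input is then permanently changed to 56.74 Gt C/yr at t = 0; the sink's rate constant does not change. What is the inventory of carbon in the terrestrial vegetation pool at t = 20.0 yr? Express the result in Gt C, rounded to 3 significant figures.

The sink rate constant is k = F₀/M₀ = 40.62/552.5 = 0.07352 yr⁻¹.
Solving dM/dt = F₁ − kM with M(0) = M₀ gives M(t) = F₁/k + (M₀ − F₁/k)·e^(−kt).
F₁/k = 56.74/0.07352 = 771.76 Gt C; kt = 0.07352 × 20.0 = 1.470, e^(−kt) = 0.2298.
M(20.0) = 771.76 + (552.5 − 771.76) × 0.2298 = 771.76 − 50.39 = 721.37 Gt C.

721 Gt C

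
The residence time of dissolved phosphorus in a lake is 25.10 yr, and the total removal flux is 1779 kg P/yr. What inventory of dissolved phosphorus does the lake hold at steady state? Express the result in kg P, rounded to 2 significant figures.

45000 kg P

τ = M/F ⇒ M = τ × F = 25.10 × 1779 = 44650 kg P.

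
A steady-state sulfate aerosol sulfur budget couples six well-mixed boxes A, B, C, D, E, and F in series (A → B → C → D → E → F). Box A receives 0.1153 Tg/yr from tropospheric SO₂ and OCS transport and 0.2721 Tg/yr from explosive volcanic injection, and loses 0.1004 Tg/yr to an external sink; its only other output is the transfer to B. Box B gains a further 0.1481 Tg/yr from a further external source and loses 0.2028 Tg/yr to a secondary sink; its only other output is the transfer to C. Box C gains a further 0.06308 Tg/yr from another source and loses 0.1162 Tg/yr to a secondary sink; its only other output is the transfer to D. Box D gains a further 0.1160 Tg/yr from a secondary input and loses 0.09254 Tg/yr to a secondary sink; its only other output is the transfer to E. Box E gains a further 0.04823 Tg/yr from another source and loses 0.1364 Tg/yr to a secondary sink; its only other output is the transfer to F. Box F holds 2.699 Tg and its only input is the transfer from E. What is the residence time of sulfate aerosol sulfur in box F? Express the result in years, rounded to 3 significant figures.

23.6 yr

Box A: F(A→B) = (0.1153 + 0.2721) − 0.1004 = 0.28700 Tg/yr.
Box B: F(B→C) = (0.28700 + 0.1481) − 0.2028 = 0.23230 Tg/yr.
Box C: F(C→D) = (0.23230 + 0.06308) − 0.1162 = 0.17918 Tg/yr.
Box D: F(D→E) = (0.17918 + 0.1160) − 0.09254 = 0.20264 Tg/yr.
Box E: F(E→F) = (0.20264 + 0.04823) − 0.1364 = 0.11447 Tg/yr.
Box F throughput = its input = 0.11447 Tg/yr; τ = 2.699 / 0.11447 = 23.58 yr.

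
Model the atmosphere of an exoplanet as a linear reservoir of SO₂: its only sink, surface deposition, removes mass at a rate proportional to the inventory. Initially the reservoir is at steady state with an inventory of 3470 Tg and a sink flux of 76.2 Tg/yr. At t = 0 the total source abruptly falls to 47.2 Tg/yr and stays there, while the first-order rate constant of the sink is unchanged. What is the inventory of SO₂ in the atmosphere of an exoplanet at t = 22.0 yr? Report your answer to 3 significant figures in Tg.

Residence time τ = M₀/F₀ = 45.54 yr. The eventual steady state is M_∞ = M₀·(F₁/F₀) = 3470 × 47.2/76.2 = 2149.4 Tg.
The anomaly ΔM(t) = M(t) − M_∞ decays as ΔM₀·e^(−t/τ) with ΔM₀ = 3470 − 2149.4 = 1321 Tg.
At t = 22.0 yr, e^(−t/τ) = e^(−0.4831) = 0.6169, so ΔM = 814.6 Tg and M = 2149.4 + 814.6 = 2964.0 Tg.

2960 Tg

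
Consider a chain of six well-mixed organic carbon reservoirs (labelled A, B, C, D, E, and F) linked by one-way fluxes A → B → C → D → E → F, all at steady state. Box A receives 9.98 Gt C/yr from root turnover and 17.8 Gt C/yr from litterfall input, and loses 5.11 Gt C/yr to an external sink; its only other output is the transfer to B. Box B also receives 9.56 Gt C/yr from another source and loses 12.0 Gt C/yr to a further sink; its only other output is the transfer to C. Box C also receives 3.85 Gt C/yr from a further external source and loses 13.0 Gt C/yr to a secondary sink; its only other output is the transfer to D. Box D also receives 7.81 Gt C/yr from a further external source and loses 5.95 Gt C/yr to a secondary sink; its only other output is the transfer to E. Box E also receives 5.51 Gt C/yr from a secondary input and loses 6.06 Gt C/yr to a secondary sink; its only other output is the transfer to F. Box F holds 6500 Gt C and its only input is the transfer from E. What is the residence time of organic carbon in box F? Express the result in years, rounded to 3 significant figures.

Box A: F(A→B) = (9.98 + 17.8) − 5.11 = 22.670 Gt C/yr.
Box B: F(B→C) = (22.670 + 9.56) − 12.0 = 20.230 Gt C/yr.
Box C: F(C→D) = (20.230 + 3.85) − 13.0 = 11.080 Gt C/yr.
Box D: F(D→E) = (11.080 + 7.81) − 5.95 = 12.940 Gt C/yr.
Box E: F(E→F) = (12.940 + 5.51) − 6.06 = 12.390 Gt C/yr.
Box F throughput = its input = 12.390 Gt C/yr; τ = 6500 / 12.390 = 524.6 yr.

525 yr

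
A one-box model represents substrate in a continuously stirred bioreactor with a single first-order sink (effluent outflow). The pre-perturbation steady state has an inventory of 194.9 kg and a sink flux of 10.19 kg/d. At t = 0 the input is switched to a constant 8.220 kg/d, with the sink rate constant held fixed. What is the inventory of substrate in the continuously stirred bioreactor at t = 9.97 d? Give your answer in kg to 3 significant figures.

180 kg

Residence time τ = M₀/F₀ = 19.13 d. The eventual steady state is M_∞ = M₀·(F₁/F₀) = 194.9 × 8.220/10.19 = 157.22 kg.
The anomaly ΔM(t) = M(t) − M_∞ decays as ΔM₀·e^(−t/τ) with ΔM₀ = 194.9 − 157.22 = 37.68 kg.
At t = 9.97 d, e^(−t/τ) = e^(−0.5213) = 0.5938, so ΔM = 22.37 kg and M = 157.22 + 22.37 = 179.59 kg.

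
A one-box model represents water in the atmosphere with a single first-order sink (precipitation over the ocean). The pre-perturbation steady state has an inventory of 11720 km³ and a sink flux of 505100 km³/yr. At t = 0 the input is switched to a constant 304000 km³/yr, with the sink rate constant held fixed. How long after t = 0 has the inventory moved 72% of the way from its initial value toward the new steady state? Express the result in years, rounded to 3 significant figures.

0.0295 yr

τ = M₀/F₀ = 11720/505100 = 0.02320 yr.
The remaining gap fraction is e^(−t/τ); 72% covered ⇒ e^(−t/τ) = 0.280.
t = −τ ln(0.280) = 0.02320 × 1.273 = 0.02954 yr.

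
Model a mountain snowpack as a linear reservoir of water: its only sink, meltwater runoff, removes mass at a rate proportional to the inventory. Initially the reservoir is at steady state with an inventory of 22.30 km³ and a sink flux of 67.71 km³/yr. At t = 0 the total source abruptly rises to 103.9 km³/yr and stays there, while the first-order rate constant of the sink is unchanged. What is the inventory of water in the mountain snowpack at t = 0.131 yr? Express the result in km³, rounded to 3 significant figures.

26.2 km³

The sink rate constant is k = F₀/M₀ = 67.71/22.30 = 3.036 yr⁻¹.
Solving dM/dt = F₁ − kM with M(0) = M₀ gives M(t) = F₁/k + (M₀ − F₁/k)·e^(−kt).
F₁/k = 103.9/3.036 = 34.219 km³; kt = 3.036 × 0.131 = 0.3978, e^(−kt) = 0.6718.
M(0.131) = 34.219 + (22.30 − 34.219) × 0.6718 = 34.219 − 8.007 = 26.212 km³.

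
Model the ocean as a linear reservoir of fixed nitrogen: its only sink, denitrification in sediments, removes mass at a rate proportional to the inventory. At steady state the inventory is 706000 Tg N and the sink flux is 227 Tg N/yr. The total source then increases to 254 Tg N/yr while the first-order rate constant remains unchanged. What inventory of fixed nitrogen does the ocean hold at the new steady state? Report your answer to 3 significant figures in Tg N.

Rate constant k = F/M = 227 / 706000 = 0.0003215 yr⁻¹.
At the new steady state, source = k·M_new ⇒ M_new = 254 / 0.0003215 = 790000 Tg N.
(Equivalently M_new = M × F_new/F_old = 706000 × 254/227.)

790000 Tg N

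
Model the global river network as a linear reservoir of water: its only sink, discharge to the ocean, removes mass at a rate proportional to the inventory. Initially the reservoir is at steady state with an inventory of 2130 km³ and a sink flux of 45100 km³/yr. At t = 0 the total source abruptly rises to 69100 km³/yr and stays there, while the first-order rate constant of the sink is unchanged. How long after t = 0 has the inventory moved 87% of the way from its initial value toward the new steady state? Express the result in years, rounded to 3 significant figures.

0.0964 yr

τ = M₀/F₀ = 2130/45100 = 0.04723 yr.
The remaining gap fraction is e^(−t/τ); 87% covered ⇒ e^(−t/τ) = 0.130.
t = −τ ln(0.130) = 0.04723 × 2.040 = 0.09636 yr.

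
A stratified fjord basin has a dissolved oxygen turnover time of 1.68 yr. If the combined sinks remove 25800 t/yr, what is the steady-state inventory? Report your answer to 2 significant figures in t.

τ = M/F ⇒ M = τ × F = 1.68 × 25800 = 43340 t.

43000 t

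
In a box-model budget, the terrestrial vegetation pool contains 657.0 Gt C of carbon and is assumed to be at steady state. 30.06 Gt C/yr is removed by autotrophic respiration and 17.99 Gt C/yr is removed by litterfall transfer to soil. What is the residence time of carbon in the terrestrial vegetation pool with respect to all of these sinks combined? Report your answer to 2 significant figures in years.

14 yr

Total removal flux = 30.06 + 17.99 = 48.050 Gt C/yr.
τ = M / ΣF_out = 657.0 / 48.050 = 13.67 yr.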